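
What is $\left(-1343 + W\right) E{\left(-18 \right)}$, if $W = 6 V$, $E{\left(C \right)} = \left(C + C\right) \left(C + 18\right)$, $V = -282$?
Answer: $0$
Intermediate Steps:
$E{\left(C \right)} = 2 C \left(18 + C\right)$
$W = -1692$ ($W = 6 \left(-282\right) = -1692$)
$\left(-1343 + W\right) E{\left(-18 \right)} = \left(-1343 - 1692\right) 2 \left(-18\right) \left(18 - 18\right) = - 3035 \cdot 2 \left(-18\right) 0 = \left(-3035\right) 0 = 0$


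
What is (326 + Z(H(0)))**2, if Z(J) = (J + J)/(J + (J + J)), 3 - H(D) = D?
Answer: 960400/9 ≈ 1.0671e+5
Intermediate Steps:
H(D) = 3 - D
Z(J) = 2/3 (Z(J) = (2*J)/(J + 2*J) = (2*J)/((3*J)) = (2*J)*(1/(3*J)) = 2/3)
(326 + Z(H(0)))**2 = (326 + 2/3)**2 = (980/3)**2 = 960400/9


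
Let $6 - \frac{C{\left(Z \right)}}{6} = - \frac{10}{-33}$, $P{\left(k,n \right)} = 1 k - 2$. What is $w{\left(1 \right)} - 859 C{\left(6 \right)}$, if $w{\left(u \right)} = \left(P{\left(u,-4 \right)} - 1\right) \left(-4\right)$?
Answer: $- \frac{322896}{11} \approx -29354.0$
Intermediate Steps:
$P{\left(k,n \right)} = -2 + k$ ($P{\left(k,n \right)} = k - 2 = -2 + k$)
$C{\left(Z \right)} = \frac{376}{11}$ ($C{\left(Z \right)} = 36 - 6 \left(- \frac{10}{-33}\right) = 36 - 6 \left(\left(-10\right) \left(- \frac{1}{33}\right)\right) = 36 - \frac{20}{11} = \frac{376}{11}$)
$w{\left(u \right)} = 12 - 4 u$ ($w{\left(u \right)} = \left(\left(-2 + u\right) - 1\right) \left(-4\right) = \left(-3 + u\right) \left(-4\right) = 12 - 4 u$)
$w{\left(1 \right)} - 859 C{\left(6 \right)} = \left(12 - 4\right) - \frac{322984}{11} = 8 - \frac{322984}{11} = - \frac{322896}{11}$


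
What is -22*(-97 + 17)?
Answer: 1760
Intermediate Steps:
-22*(-97 + 17) = -22*(-80) = 1760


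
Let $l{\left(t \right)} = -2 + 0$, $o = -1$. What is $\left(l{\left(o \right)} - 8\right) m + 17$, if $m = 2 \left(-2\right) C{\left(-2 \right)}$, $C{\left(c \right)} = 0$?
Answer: $17$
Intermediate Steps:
$l{\left(t \right)} = -2$
$m = 0$ ($m = 2 \left(-2\right) 0 = \left(-4\right) 0 = 0$)
$\left(l{\left(o \right)} - 8\right) m + 17 = \left(-2 - 8\right) 0 + 17 = \left(-10\right) 0 + 17 = 0 + 17 = 17$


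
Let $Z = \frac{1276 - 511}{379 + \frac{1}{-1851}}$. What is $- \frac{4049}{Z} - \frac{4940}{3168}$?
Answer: $- \frac{250157153461}{124609320} \approx -2007.5$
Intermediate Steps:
$Z = \frac{1416015}{701528}$ ($Z = \frac{765}{379 - \frac{1}{1851}} = \frac{765}{\frac{701528}{1851}} = 765 \cdot \frac{1851}{701528} = \frac{1416015}{701528} \approx 2.0185$)
$- \frac{4049}{Z} - \frac{4940}{3168} = - \frac{4049}{\frac{1416015}{701528}} - \frac{4940}{3168} = \left(-4049\right) \frac{701528}{1416015} - \frac{1235}{792} = - \frac{2840486872}{1416015} - \frac{1235}{792} = - \frac{250157153461}{124609320}$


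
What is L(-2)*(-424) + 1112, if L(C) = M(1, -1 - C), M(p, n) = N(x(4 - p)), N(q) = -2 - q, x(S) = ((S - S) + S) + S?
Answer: 4504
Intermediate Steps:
x(S) = 2*S (x(S) = (0 + S) + S = S + S = 2*S)
M(p, n) = -10 + 2*p (M(p, n) = -2 - 2*(4 - p) = -2 - (8 - 2*p) = -2 + (-8 + 2*p) = -10 + 2*p)
L(C) = -8 (L(C) = -10 + 2*1 = -10 + 2 = -8)
L(-2)*(-424) + 1112 = -8*(-424) + 1112 = 3392 + 1112 = 4504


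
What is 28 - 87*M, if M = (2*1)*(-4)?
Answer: 724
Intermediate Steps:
M = -8 (M = 2*(-4) = -8)
28 - 87*M = 28 - 87*(-8) = 28 + 696 = 724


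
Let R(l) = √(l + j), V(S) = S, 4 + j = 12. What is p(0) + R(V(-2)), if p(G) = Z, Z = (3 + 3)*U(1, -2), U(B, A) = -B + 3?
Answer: 12 + √6 ≈ 14.449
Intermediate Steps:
j = 8 (j = -4 + 12 = 8)
R(l) = √(8 + l) (R(l) = √(l + 8) = √(8 + l))
U(B, A) = 3 - B
Z = 12 (Z = (3 + 3)*(3 - 1*1) = 6*(3 - 1) = 6*2 = 12)
p(G) = 12
p(0) + R(V(-2)) = 12 + √(8 - 2) = 12 + √6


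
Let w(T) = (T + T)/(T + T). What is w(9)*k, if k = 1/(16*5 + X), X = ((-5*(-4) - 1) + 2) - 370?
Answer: -1/269 ≈ -0.0037175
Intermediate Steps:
w(T) = 1 (w(T) = (2*T)/((2*T)) = (2*T)*(1/(2*T)) = 1)
X = -349 (X = ((20 - 1) + 2) - 370 = (19 + 2) - 370 = 21 - 370 = -349)
k = -1/269 (k = 1/(16*5 - 349) = 1/(80 - 349) = 1/(-269) = -1/269 ≈ -0.0037175)
w(9)*k = 1*(-1/269) = -1/269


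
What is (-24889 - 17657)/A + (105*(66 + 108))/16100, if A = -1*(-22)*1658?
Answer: -33168/1048685 ≈ -0.031628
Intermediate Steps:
A = 36476 (A = 22*1658 = 36476)
(-24889 - 17657)/A + (105*(66 + 108))/16100 = (-24889 - 17657)/36476 + (105*(66 + 108))/16100 = -42546*1/36476 + (105*174)*(1/16100) = -21273/18238 + 18270*(1/16100) = -21273/18238 + 261/230 = -33168/1048685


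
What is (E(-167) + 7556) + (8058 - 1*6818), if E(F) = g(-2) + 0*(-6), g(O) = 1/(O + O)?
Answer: 35183/4 ≈ 8795.8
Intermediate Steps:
g(O) = 1/(2*O)
E(F) = -¼ (E(F) = (½)/(-2) + 0*(-6) = (½)*(-½) + 0 = -¼ + 0 = -¼)
(E(-167) + 7556) + (8058 - 1*6818) = (-¼ + 7556) + (8058 - 1*6818) = 30223/4 + (8058 - 6818) = 30223/4 + 1240 = 35183/4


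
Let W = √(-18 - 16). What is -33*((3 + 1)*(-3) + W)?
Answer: 396 - 33*I*√34 ≈ 396.0 - 192.42*I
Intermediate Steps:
W = I*√34 (W = √(-34) = I*√34 ≈ 5.8309*I)
-33*((3 + 1)*(-3) + W) = -33*((3 + 1)*(-3) + I*√34) = -33*(4*(-3) + I*√34) = -33*(-12 + I*√34) = 396 - 33*I*√34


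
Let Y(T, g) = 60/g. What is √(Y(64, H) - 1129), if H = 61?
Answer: I*√4197349/61 ≈ 33.586*I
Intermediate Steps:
√(Y(64, H) - 1129) = √(60/61 - 1129) = √(-68809/61) = I*√4197349/61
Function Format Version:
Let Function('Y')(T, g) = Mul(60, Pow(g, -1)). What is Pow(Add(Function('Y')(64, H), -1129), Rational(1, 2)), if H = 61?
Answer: Mul(Rational(1, 61), I, Pow(4197349, Rational(1, 2))) ≈ Mul(33.586, I)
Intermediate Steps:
Pow(Add(Function('Y')(64, H), -1129), Rational(1, 2)) = Pow(Add(Mul(60, Pow(61, -1)), -1129), Rational(1, 2)) = Pow(Add(Mul(60, Rational(1, 61)), -1129), Rational(1, 2)) = Pow(Add(Rational(60, 61), -1129), Rational(1, 2)) = Pow(Rational(-68809, 61), Rational(1, 2)) = Mul(Rational(1, 61), I, Pow(4197349, Rational(1, 2)))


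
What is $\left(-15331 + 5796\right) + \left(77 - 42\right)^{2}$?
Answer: $-8310$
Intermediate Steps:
$\left(-15331 + 5796\right) + \left(77 - 42\right)^{2} = -9535 + 35^{2} = -9535 + 1225 = -8310$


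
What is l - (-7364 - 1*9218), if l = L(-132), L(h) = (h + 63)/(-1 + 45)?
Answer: 729539/44 ≈ 16580.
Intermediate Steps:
L(h) = 63/44 + h/44 (L(h) = (63 + h)/44 = (63 + h)*(1/44) = 63/44 + h/44)
l = -69/44 (l = 63/44 + (1/44)*(-132) = 63/44 - 3 = -69/44 ≈ -1.5682)
l - (-7364 - 1*9218) = -69/44 - (-7364 - 1*9218) = -69/44 - (-7364 - 9218) = -69/44 - 1*(-16582) = -69/44 + 16582 = 729539/44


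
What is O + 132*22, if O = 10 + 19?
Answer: 2933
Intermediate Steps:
O = 29
O + 132*22 = 29 + 132*22 = 29 + 2904 = 2933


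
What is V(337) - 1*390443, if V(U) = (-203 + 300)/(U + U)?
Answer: -263158485/674 ≈ -3.9044e+5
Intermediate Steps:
V(U) = 97/(2*U) (V(U) = 97/((2*U)) = 97*(1/(2*U)) = 97/(2*U))
V(337) - 1*390443 = (97/2)/337 - 1*390443 = (97/2)*(1/337) - 390443 = 97/674 - 390443 = -263158485/674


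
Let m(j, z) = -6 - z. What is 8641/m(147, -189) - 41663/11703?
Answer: 31167098/713883 ≈ 43.659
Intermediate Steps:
8641/m(147, -189) - 41663/11703 = 8641/(-6 - 1*(-189)) - 41663/11703 = 8641/(-6 + 189) - 41663*1/11703 = 8641/183 - 41663/11703 = 31167098/713883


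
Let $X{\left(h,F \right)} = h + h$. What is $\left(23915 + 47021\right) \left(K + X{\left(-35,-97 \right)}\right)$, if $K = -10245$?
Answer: $-731704840$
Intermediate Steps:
$X{\left(h,F \right)} = 2 h$
$\left(23915 + 47021\right) \left(K + X{\left(-35,-97 \right)}\right) = \left(23915 + 47021\right) \left(-10245 + 2 \left(-35\right)\right) = 70936 \left(-10245 - 70\right) = 70936 \left(-10315\right) = -731704840$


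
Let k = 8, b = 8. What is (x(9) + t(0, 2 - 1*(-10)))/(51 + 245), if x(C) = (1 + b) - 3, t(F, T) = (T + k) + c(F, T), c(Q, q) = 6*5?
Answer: 7/37 ≈ 0.18919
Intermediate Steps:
c(Q, q) = 30
t(F, T) = 38 + T (t(F, T) = (T + 8) + 30 = (8 + T) + 30 = 38 + T)
x(C) = 6 (x(C) = (1 + 8) - 3 = 9 - 3 = 6)
(x(9) + t(0, 2 - 1*(-10)))/(51 + 245) = (6 + (38 + (2 - 1*(-10))))/(51 + 245) = (6 + (38 + (2 + 10)))/296 = (6 + (38 + 12))*(1/296) = (6 + 50)*(1/296) = 56*(1/296) = 7/37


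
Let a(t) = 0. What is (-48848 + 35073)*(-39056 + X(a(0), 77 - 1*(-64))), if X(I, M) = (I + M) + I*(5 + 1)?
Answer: 536054125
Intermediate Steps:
X(I, M) = M + 7*I (X(I, M) = (I + M) + I*6 = (I + M) + 6*I = M + 7*I)
(-48848 + 35073)*(-39056 + X(a(0), 77 - 1*(-64))) = (-48848 + 35073)*(-39056 + ((77 - 1*(-64)) + 7*0)) = -13775*(-39056 + ((77 + 64) + 0)) = -13775*(-39056 + (141 + 0)) = -13775*(-39056 + 141) = -13775*(-38915) = 536054125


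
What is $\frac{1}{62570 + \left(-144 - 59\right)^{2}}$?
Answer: $\frac{1}{103779} \approx 9.6359 \cdot 10^{-6}$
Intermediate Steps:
$\frac{1}{62570 + \left(-144 - 59\right)^{2}} = \frac{1}{62570 + \left(-203\right)^{2}} = \frac{1}{62570 + 41209} = \frac{1}{103779}$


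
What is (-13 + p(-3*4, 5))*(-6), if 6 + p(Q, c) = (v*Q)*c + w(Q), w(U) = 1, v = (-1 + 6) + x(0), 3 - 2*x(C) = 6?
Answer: 1368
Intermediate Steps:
x(C) = -3/2 (x(C) = 3/2 - ½*6 = 3/2 - 3 = -3/2)
v = 7/2 (v = (-1 + 6) - 3/2 = 5 - 3/2 = 7/2 ≈ 3.5000)
p(Q, c) = -5 + 7*Q*c/2 (p(Q, c) = -6 + ((7*Q/2)*c + 1) = -6 + (7*Q*c/2 + 1) = -6 + (1 + 7*Q*c/2) = -5 + 7*Q*c/2)
(-13 + p(-3*4, 5))*(-6) = (-13 + (-5 + (7/2)*(-3*4)*5))*(-6) = (-13 + (-5 + (7/2)*(-12)*5))*(-6) = (-13 + (-5 - 210))*(-6) = (-13 - 215)*(-6) = -228*(-6) = 1368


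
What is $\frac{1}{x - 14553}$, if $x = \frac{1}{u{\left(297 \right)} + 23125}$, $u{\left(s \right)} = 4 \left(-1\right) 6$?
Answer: $- \frac{23101}{336188852} \approx -6.8714 \cdot 10^{-5}$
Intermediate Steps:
$u{\left(s \right)} = -24$ ($u{\left(s \right)} = \left(-4\right) 6 = -24$)
$x = \frac{1}{23101}$ ($x = \frac{1}{-24 + 23125} = \frac{1}{23101} \approx 4.3288 \cdot 10^{-5}$)
$\frac{1}{x - 14553} = \frac{1}{\frac{1}{23101} - 14553} = \frac{1}{- \frac{336188852}{23101}} = - \frac{23101}{336188852}$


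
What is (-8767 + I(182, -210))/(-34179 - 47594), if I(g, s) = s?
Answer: 8977/81773 ≈ 0.10978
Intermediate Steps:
(-8767 + I(182, -210))/(-34179 - 47594) = (-8767 - 210)/(-34179 - 47594) = -8977/(-81773) = -8977*(-1/81773) = 8977/81773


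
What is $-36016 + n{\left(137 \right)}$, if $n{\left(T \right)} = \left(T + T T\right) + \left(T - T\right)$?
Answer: $-17110$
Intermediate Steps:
$n{\left(T \right)} = T + T^{2}$ ($n{\left(T \right)} = \left(T + T^{2}\right) + 0 = T + T^{2}$)
$-36016 + n{\left(137 \right)} = -36016 + 137 \left(1 + 137\right) = -36016 + 137 \cdot 138 = -36016 + 18906 = -17110$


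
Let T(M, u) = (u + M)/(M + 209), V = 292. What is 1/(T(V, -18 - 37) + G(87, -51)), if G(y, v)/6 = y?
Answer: 167/87253 ≈ 0.0019140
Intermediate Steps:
G(y, v) = 6*y
T(M, u) = (M + u)/(209 + M)
1/(T(V, -18 - 37) + G(87, -51)) = 1/((292 + (-18 - 37))/(209 + 292) + 6*87) = 1/((292 - 55)/501 + 522) = 1/((1/501)*237 + 522) = 1/(79/167 + 522) = 1/(87253/167) = 167/87253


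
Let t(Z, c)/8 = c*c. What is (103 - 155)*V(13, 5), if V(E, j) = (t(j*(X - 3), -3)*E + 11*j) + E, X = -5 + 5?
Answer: -52208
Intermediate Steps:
X = 0
t(Z, c) = 8*c² (t(Z, c) = 8*(c*c) = 8*c²)
V(E, j) = 11*j + 73*E (V(E, j) = ((8*(-3)²)*E + 11*j) + E = ((8*9)*E + 11*j) + E = (72*E + 11*j) + E = (11*j + 72*E) + E = 11*j + 73*E)
(103 - 155)*V(13, 5) = (103 - 155)*(11*5 + 73*13) = -52*(55 + 949) = -52*1004 = -52208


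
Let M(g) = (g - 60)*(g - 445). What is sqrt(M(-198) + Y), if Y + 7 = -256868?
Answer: 3*I*sqrt(10109) ≈ 301.63*I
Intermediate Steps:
Y = -256875 (Y = -7 - 256868 = -256875)
M(g) = (-445 + g)*(-60 + g) (M(g) = (-60 + g)*(-445 + g) = (-445 + g)*(-60 + g))
sqrt(M(-198) + Y) = sqrt((26700 + (-198)**2 - 505*(-198)) - 256875) = sqrt((26700 + 39204 + 99990) - 256875) = sqrt(165894 - 256875) = sqrt(-90981) = 3*I*sqrt(10109)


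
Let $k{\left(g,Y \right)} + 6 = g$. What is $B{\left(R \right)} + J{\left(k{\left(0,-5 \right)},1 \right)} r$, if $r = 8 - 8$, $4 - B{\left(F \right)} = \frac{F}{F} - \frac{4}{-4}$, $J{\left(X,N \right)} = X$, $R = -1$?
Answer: $2$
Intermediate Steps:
$k{\left(g,Y \right)} = -6 + g$
$B{\left(F \right)} = 2$ ($B{\left(F \right)} = 4 - \left(\frac{F}{F} - \frac{4}{-4}\right) = 4 - \left(1 - -1\right) = 4 - \left(1 + 1\right) = 4 - 2 = 2$)
$r = 0$ ($r = 8 - 8 = 0$)
$B{\left(R \right)} + J{\left(k{\left(0,-5 \right)},1 \right)} r = 2 + \left(-6 + 0\right) 0 = 2 - 0 = 2 + 0 = 2$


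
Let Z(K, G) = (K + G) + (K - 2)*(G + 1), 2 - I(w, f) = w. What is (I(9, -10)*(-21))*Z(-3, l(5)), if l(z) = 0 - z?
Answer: 1764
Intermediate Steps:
l(z) = -z
I(w, f) = 2 - w
Z(K, G) = G + K + (1 + G)*(-2 + K) (Z(K, G) = (G + K) + (-2 + K)*(1 + G) = (G + K) + (1 + G)*(-2 + K) = G + K + (1 + G)*(-2 + K))
(I(9, -10)*(-21))*Z(-3, l(5)) = ((2 - 1*9)*(-21))*(-2 - (-1)*5 + 2*(-3) - 1*5*(-3)) = ((2 - 9)*(-21))*(-2 - 1*(-5) - 6 - 5*(-3)) = (-7*(-21))*(-2 + 5 - 6 + 15) = 147*12 = 1764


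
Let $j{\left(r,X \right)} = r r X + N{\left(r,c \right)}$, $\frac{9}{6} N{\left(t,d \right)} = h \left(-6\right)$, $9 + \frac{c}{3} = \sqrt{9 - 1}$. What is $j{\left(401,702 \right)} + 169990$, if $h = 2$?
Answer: $113052284$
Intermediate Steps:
$c = -27 + 6 \sqrt{2}$ ($c = -27 + 3 \sqrt{9 - 1} = -27 + 3 \sqrt{8} = -27 + 3 \cdot 2 \sqrt{2} = -27 + 6 \sqrt{2} \approx -18.515$)
$N{\left(t,d \right)} = -8$ ($N{\left(t,d \right)} = \frac{2 \cdot 2 \left(-6\right)}{3} = \frac{2}{3} \left(-12\right) = -8$)
$j{\left(r,X \right)} = -8 + X r^{2}$ ($j{\left(r,X \right)} = r r X - 8 = r^{2} X - 8 = X r^{2} - 8 = -8 + X r^{2}$)
$j{\left(401,702 \right)} + 169990 = \left(-8 + 702 \cdot 401^{2}\right) + 169990 = \left(-8 + 702 \cdot 160801\right) + 169990 = \left(-8 + 112882302\right) + 169990 = 112882294 + 169990 = 113052284$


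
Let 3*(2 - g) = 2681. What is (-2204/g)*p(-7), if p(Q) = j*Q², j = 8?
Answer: 2591904/2675 ≈ 968.94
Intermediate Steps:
g = -2675/3 (g = 2 - ⅓*2681 = 2 - 2681/3 = -2675/3 ≈ -891.67)
p(Q) = 8*Q²
(-2204/g)*p(-7) = (-2204/(-2675/3))*(8*(-7)²) = (-2204*(-3/2675))*(8*49) = (6612/2675)*392 = 2591904/2675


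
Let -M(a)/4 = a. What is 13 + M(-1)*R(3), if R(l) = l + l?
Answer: 37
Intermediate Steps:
R(l) = 2*l
M(a) = -4*a
13 + M(-1)*R(3) = 13 + (-4*(-1))*(2*3) = 13 + 4*6 = 13 + 24 = 37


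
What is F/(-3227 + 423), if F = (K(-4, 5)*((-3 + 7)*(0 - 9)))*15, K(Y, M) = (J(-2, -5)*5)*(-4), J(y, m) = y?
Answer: 5400/701 ≈ 7.7033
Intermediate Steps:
K(Y, M) = 40 (K(Y, M) = -2*5*(-4) = -10*(-4) = 40)
F = -21600 (F = (40*((-3 + 7)*(0 - 9)))*15 = (40*(4*(-9)))*15 = (40*(-36))*15 = -1440*15 = -21600)
F/(-3227 + 423) = -21600/(-3227 + 423) = -21600/(-2804) = -21600*(-1/2804) = 5400/701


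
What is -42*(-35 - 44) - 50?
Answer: 3268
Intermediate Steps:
-42*(-35 - 44) - 50 = -42*(-79) - 50 = 3318 - 50 = 3268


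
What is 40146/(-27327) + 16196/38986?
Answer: -187090644/177561737 ≈ -1.0537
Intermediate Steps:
40146/(-27327) + 16196/38986 = 40146*(-1/27327) + 16196*(1/38986) = -13382/9109 + 8098/19493 = -187090644/177561737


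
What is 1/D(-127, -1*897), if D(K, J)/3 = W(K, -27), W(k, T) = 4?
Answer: 1/12 ≈ 0.083333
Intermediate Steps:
D(K, J) = 12 (D(K, J) = 3*4 = 12)
1/D(-127, -1*897) = 1/12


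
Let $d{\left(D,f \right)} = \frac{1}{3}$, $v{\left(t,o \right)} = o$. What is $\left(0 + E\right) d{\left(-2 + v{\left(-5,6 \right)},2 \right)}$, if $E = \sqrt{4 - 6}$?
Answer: $\frac{i \sqrt{2}}{3} \approx 0.4714 i$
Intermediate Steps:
$d{\left(D,f \right)} = \frac{1}{3}$
$E = i \sqrt{2}$ ($E = \sqrt{-2} = i \sqrt{2} \approx 1.4142 i$)
$\left(0 + E\right) d{\left(-2 + v{\left(-5,6 \right)},2 \right)} = \left(0 + i \sqrt{2}\right) \frac{1}{3} = i \sqrt{2} \cdot \frac{1}{3} = \frac{i \sqrt{2}}{3}$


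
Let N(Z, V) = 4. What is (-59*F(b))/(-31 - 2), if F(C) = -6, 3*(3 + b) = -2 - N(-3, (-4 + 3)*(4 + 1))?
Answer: -118/11 ≈ -10.727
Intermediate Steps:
b = -5 (b = -3 + (-2 - 1*4)/3 = -3 + (-2 - 4)/3 = -3 + (⅓)*(-6) = -3 - 2 = -5)
(-59*F(b))/(-31 - 2) = (-59*(-6))/(-31 - 2) = 354/(-33) = 354*(-1/33) = -118/11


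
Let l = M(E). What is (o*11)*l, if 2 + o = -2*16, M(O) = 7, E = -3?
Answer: -2618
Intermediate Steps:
l = 7
o = -34 (o = -2 - 2*16 = -2 - 32 = -34)
(o*11)*l = -34*11*7 = -374*7 = -2618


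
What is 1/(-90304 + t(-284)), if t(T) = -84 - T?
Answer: -1/90104 ≈ -1.1098e-5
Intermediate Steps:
1/(-90304 + t(-284)) = 1/(-90304 + (-84 - 1*(-284))) = 1/(-90304 + (-84 + 284)) = 1/(-90304 + 200) = 1/(-90104) = -1/90104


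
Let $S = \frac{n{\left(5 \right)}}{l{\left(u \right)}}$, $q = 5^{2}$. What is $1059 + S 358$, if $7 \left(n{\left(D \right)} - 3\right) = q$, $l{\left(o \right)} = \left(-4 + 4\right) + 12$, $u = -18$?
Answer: $\frac{26356}{21} \approx 1255.0$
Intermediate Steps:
$l{\left(o \right)} = 12$ ($l{\left(o \right)} = 0 + 12 = 12$)
$q = 25$
$n{\left(D \right)} = \frac{46}{7}$ ($n{\left(D \right)} = 3 + \frac{1}{7} \cdot 25 = 3 + \frac{25}{7} = \frac{46}{7}$)
$S = \frac{23}{42}$ ($S = \frac{46}{7 \cdot 12} = \frac{46}{7} \cdot \frac{1}{12} = \frac{23}{42} \approx 0.54762$)
$1059 + S 358 = 1059 + \frac{23}{42} \cdot 358 = 1059 + \frac{4117}{21} = \frac{26356}{21}$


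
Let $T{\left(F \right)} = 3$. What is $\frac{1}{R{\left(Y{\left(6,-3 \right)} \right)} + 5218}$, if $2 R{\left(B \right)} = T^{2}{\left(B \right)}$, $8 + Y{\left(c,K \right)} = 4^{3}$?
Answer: $\frac{2}{10445} \approx 0.00019148$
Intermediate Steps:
$Y{\left(c,K \right)} = 56$ ($Y{\left(c,K \right)} = -8 + 4^{3} = -8 + 64 = 56$)
$R{\left(B \right)} = \frac{9}{2}$ ($R{\left(B \right)} = \frac{3^{2}}{2} = \frac{1}{2} \cdot 9 = \frac{9}{2}$)
$\frac{1}{R{\left(Y{\left(6,-3 \right)} \right)} + 5218} = \frac{1}{\frac{9}{2} + 5218} = \frac{1}{\frac{10445}{2}} = \frac{2}{10445}$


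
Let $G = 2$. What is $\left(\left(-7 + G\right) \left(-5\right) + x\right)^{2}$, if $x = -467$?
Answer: $195364$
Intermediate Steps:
$\left(\left(-7 + G\right) \left(-5\right) + x\right)^{2} = \left(\left(-7 + 2\right) \left(-5\right) - 467\right)^{2} = \left(\left(-5\right) \left(-5\right) - 467\right)^{2} = \left(25 - 467\right)^{2} = \left(-442\right)^{2} = 195364$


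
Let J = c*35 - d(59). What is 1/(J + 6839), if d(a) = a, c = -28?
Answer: 1/5800 ≈ 0.00017241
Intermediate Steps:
J = -1039 (J = -28*35 - 1*59 = -980 - 59 = -1039)
1/(J + 6839) = 1/(-1039 + 6839) = 1/5800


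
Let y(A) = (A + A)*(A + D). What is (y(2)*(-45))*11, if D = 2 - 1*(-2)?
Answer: -11880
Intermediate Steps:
D = 4 (D = 2 + 2 = 4)
y(A) = 2*A*(4 + A) (y(A) = (A + A)*(A + 4) = (2*A)*(4 + A) = 2*A*(4 + A))
(y(2)*(-45))*11 = ((2*2*(4 + 2))*(-45))*11 = ((2*2*6)*(-45))*11 = (24*(-45))*11 = -1080*11 = -11880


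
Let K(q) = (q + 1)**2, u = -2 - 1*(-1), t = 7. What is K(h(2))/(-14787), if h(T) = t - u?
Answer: -9/1643 ≈ -0.0054778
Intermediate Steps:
u = -1 (u = -2 + 1 = -1)
h(T) = 8 (h(T) = 7 - 1*(-1) = 7 + 1 = 8)
K(q) = (1 + q)**2
K(h(2))/(-14787) = (1 + 8)**2/(-14787) = 9**2*(-1/14787) = 81*(-1/14787) = -9/1643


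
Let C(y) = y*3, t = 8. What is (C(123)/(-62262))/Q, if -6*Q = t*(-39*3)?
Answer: -41/1079208 ≈ -3.7991e-5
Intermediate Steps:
C(y) = 3*y
Q = 156 (Q = -4*(-39*3)/3 = -4*(-117)/3 = -⅙*(-936) = 156)
(C(123)/(-62262))/Q = ((3*123)/(-62262))/156 = (369*(-1/62262))*(1/156) = -41/6918*1/156 = -41/1079208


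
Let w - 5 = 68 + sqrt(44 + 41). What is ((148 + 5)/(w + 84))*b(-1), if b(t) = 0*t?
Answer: 0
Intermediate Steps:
b(t) = 0
w = 73 + sqrt(85) (w = 5 + (68 + sqrt(44 + 41)) = 5 + (68 + sqrt(85)) = 73 + sqrt(85) ≈ 82.219)
((148 + 5)/(w + 84))*b(-1) = ((148 + 5)/((73 + sqrt(85)) + 84))*0 = (153/(157 + sqrt(85)))*0 = 0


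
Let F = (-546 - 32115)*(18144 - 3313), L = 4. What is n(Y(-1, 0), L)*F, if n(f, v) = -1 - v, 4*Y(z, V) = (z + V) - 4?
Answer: 2421976455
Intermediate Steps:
Y(z, V) = -1 + V/4 + z/4 (Y(z, V) = ((z + V) - 4)/4 = ((V + z) - 4)/4 = (-4 + V + z)/4 = -1 + V/4 + z/4)
F = -484395291 (F = -32661*14831 = -484395291)
n(Y(-1, 0), L)*F = (-1 - 1*4)*(-484395291) = (-1 - 4)*(-484395291) = -5*(-484395291) = 2421976455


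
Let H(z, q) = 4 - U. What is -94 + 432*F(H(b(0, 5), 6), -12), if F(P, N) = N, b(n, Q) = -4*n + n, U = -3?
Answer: -5278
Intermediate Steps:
b(n, Q) = -3*n
H(z, q) = 7 (H(z, q) = 4 - 1*(-3) = 4 + 3 = 7)
-94 + 432*F(H(b(0, 5), 6), -12) = -94 + 432*(-12) = -94 - 5184 = -5278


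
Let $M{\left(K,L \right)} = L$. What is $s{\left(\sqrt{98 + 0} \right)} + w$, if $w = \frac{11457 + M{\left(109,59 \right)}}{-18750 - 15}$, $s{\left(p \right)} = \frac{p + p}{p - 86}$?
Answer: $- \frac{43860854}{68473485} - \frac{602 \sqrt{2}}{3649} \approx -0.87387$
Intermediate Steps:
$s{\left(p \right)} = \frac{2 p}{-86 + p}$
$w = - \frac{11516}{18765}$ ($w = \frac{11457 + 59}{-18750 - 15} = \frac{11516}{-18765} = 11516 \left(- \frac{1}{18765}\right) = - \frac{11516}{18765} \approx -0.6137$)
$s{\left(\sqrt{98 + 0} \right)} + w = \frac{2 \sqrt{98 + 0}}{-86 + \sqrt{98 + 0}} - \frac{11516}{18765} = \frac{2 \sqrt{98}}{-86 + \sqrt{98}} - \frac{11516}{18765} = \frac{2 \cdot 7 \sqrt{2}}{-86 + 7 \sqrt{2}} - \frac{11516}{18765} = \frac{14 \sqrt{2}}{-86 + 7 \sqrt{2}} - \frac{11516}{18765} = - \frac{11516}{18765} + \frac{14 \sqrt{2}}{-86 + 7 \sqrt{2}}$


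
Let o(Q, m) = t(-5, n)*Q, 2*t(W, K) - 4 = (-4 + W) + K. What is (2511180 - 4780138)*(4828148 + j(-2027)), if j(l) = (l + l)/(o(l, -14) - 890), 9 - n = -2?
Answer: -76366373320979996/6971 ≈ -1.0955e+13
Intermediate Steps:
n = 11 (n = 9 - 1*(-2) = 9 + 2 = 11)
t(W, K) = K/2 + W/2 (t(W, K) = 2 + ((-4 + W) + K)/2 = 2 + (-4 + K + W)/2 = 2 + (-2 + K/2 + W/2) = K/2 + W/2)
o(Q, m) = 3*Q (o(Q, m) = ((½)*11 + (½)*(-5))*Q = (11/2 - 5/2)*Q = 3*Q)
j(l) = 2*l/(-890 + 3*l) (j(l) = (l + l)/(3*l - 890) = (2*l)/(-890 + 3*l) = 2*l/(-890 + 3*l))
(2511180 - 4780138)*(4828148 + j(-2027)) = (2511180 - 4780138)*(4828148 + 2*(-2027)/(-890 + 3*(-2027))) = -2268958*(4828148 + 2*(-2027)/(-890 - 6081)) = -2268958*(4828148 + 2*(-2027)/(-6971)) = -2268958*(4828148 + 2*(-2027)*(-1/6971)) = -2268958*(4828148 + 4054/6971) = -2268958*33657023762/6971 = -76366373320979996/6971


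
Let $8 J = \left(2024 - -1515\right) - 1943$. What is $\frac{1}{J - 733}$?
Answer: $- \frac{2}{1067} \approx -0.0018744$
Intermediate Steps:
$J = \frac{399}{2}$ ($J = \frac{\left(2024 - -1515\right) - 1943}{8} = \frac{\left(2024 + 1515\right) - 1943}{8} = \frac{3539 - 1943}{8} = \frac{1}{8} \cdot 1596 = \frac{399}{2} \approx 199.5$)
$\frac{1}{J - 733} = \frac{1}{\frac{399}{2} - 733} = \frac{1}{- \frac{1067}{2}} = - \frac{2}{1067}$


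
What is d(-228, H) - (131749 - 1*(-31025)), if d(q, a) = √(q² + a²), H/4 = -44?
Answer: -162774 + 4*√5185 ≈ -1.6249e+5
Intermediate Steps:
H = -176 (H = 4*(-44) = -176)
d(q, a) = √(a² + q²)
d(-228, H) - (131749 - 1*(-31025)) = √((-176)² + (-228)²) - (131749 - 1*(-31025)) = √(30976 + 51984) - (131749 + 31025) = √82960 - 1*162774 = 4*√5185 - 162774 = -162774 + 4*√5185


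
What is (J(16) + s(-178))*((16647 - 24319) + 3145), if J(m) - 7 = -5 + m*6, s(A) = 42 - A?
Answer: -1439586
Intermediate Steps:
J(m) = 2 + 6*m (J(m) = 7 + (-5 + m*6) = 7 + (-5 + 6*m) = 2 + 6*m)
(J(16) + s(-178))*((16647 - 24319) + 3145) = ((2 + 6*16) + (42 - 1*(-178)))*((16647 - 24319) + 3145) = ((2 + 96) + (42 + 178))*(-7672 + 3145) = (98 + 220)*(-4527) = 318*(-4527) = -1439586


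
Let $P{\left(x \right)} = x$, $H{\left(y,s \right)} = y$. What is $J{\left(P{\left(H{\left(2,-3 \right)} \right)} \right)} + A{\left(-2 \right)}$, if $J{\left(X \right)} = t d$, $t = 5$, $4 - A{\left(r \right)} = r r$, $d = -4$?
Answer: $-20$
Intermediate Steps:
$A{\left(r \right)} = 4 - r^{2}$ ($A{\left(r \right)} = 4 - r r = 4 - r^{2}$)
$J{\left(X \right)} = -20$ ($J{\left(X \right)} = 5 \left(-4\right) = -20$)
$J{\left(P{\left(H{\left(2,-3 \right)} \right)} \right)} + A{\left(-2 \right)} = -20 + \left(4 - \left(-2\right)^{2}\right) = -20 + \left(4 - 4\right) = -20 + 0 = -20$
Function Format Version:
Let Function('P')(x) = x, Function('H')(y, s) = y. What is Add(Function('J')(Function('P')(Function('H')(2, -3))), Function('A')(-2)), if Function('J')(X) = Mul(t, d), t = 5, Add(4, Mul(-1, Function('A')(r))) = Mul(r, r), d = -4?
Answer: -20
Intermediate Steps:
Function('A')(r) = Add(4, Mul(-1, Pow(r, 2))) (Function('A')(r) = Add(4, Mul(-1, Mul(r, r))) = Add(4, Mul(-1, Pow(r, 2))))
Function('J')(X) = -20 (Function('J')(X) = Mul(5, -4) = -20)
Add(Function('J')(Function('P')(Function('H')(2, -3))), Function('A')(-2)) = Add(-20, Add(4, Mul(-1, Pow(-2, 2)))) = Add(-20, Add(4, Mul(-1, 4))) = Add(-20, Add(4, -4)) = Add(-20, 0) = -20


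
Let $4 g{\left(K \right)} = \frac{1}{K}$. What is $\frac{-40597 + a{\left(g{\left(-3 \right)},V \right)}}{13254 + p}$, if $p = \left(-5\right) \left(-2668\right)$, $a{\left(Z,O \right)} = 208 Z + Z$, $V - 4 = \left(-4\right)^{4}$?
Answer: $- \frac{487373}{319128} \approx -1.5272$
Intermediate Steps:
$V = 260$ ($V = 4 + \left(-4\right)^{4} = 4 + 256 = 260$)
$g{\left(K \right)} = \frac{1}{4 K}$
$a{\left(Z,O \right)} = 209 Z$
$p = 13340$
$\frac{-40597 + a{\left(g{\left(-3 \right)},V \right)}}{13254 + p} = \frac{-40597 + 209 \frac{1}{4 \left(-3\right)}}{13254 + 13340} = \frac{-40597 + 209 \cdot \frac{1}{4} \left(- \frac{1}{3}\right)}{26594} = \left(-40597 + 209 \left(- \frac{1}{12}\right)\right) \frac{1}{26594} = \left(-40597 - \frac{209}{12}\right) \frac{1}{26594} = \left(- \frac{487373}{12}\right) \frac{1}{26594} = - \frac{487373}{319128}$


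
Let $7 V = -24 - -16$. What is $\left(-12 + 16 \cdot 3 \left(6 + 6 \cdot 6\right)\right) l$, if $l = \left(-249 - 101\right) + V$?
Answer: $- \frac{4925832}{7} \approx -7.0369 \cdot 10^{5}$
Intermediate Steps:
$V = - \frac{8}{7}$ ($V = \frac{-24 - -16}{7} = \frac{-24 + 16}{7} = \frac{1}{7} \left(-8\right) = - \frac{8}{7} \approx -1.1429$)
$l = - \frac{2458}{7}$ ($l = \left(-249 - 101\right) - \frac{8}{7} = -350 - \frac{8}{7} = - \frac{2458}{7} \approx -351.14$)
$\left(-12 + 16 \cdot 3 \left(6 + 6 \cdot 6\right)\right) l = \left(-12 + 16 \cdot 3 \left(6 + 6 \cdot 6\right)\right) \left(- \frac{2458}{7}\right) = \left(-12 + 16 \cdot 3 \left(6 + 36\right)\right) \left(- \frac{2458}{7}\right) = \left(-12 + 16 \cdot 3 \cdot 42\right) \left(- \frac{2458}{7}\right) = \left(-12 + 16 \cdot 126\right) \left(- \frac{2458}{7}\right) = \left(-12 + 2016\right) \left(- \frac{2458}{7}\right) = 2004 \left(- \frac{2458}{7}\right) = - \frac{4925832}{7}$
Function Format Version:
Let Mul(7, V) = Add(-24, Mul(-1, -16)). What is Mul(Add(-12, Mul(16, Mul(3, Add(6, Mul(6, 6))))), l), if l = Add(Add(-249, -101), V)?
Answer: Rational(-4925832, 7) ≈ -7.0369e+5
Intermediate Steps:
V = Rational(-8, 7) (V = Mul(Rational(1, 7), Add(-24, Mul(-1, -16))) = Mul(Rational(1, 7), Add(-24, 16)) = Mul(Rational(1, 7), -8) = Rational(-8, 7) ≈ -1.1429)
l = Rational(-2458, 7) (l = Add(Add(-249, -101), Rational(-8, 7)) = Add(-350, Rational(-8, 7)) = Rational(-2458, 7) ≈ -351.14)
Mul(Add(-12, Mul(16, Mul(3, Add(6, Mul(6, 6))))), l) = Mul(Add(-12, Mul(16, Mul(3, Add(6, Mul(6, 6))))), Rational(-2458, 7)) = Mul(Add(-12, Mul(16, Mul(3, Add(6, 36)))), Rational(-2458, 7)) = Mul(Add(-12, Mul(16, Mul(3, 42))), Rational(-2458, 7)) = Mul(Add(-12, Mul(16, 126)), Rational(-2458, 7)) = Mul(Add(-12, 2016), Rational(-2458, 7)) = Mul(2004, Rational(-2458, 7)) = Rational(-4925832, 7)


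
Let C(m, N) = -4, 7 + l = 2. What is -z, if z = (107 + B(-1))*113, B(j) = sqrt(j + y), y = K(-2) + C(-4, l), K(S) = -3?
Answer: -12091 - 226*I*sqrt(2) ≈ -12091.0 - 319.61*I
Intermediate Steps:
l = -5 (l = -7 + 2 = -5)
y = -7 (y = -3 - 4 = -7)
B(j) = sqrt(-7 + j) (B(j) = sqrt(j - 7) = sqrt(-7 + j))
z = 12091 + 226*I*sqrt(2) (z = (107 + sqrt(-7 - 1))*113 = (107 + sqrt(-8))*113 = (107 + 2*I*sqrt(2))*113 = 12091 + 226*I*sqrt(2) ≈ 12091.0 + 319.61*I)
-z = -(12091 + 226*I*sqrt(2)) = -12091 - 226*I*sqrt(2)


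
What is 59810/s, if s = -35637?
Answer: -59810/35637 ≈ -1.6783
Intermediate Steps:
59810/s = 59810/(-35637) = 59810*(-1/35637) = -59810/35637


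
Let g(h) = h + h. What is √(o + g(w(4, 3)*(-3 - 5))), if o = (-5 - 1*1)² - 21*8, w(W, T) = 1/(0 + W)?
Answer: 2*I*√34 ≈ 11.662*I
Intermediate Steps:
w(W, T) = 1/W
o = -132 (o = (-5 - 1)² - 168 = (-6)² - 168 = 36 - 168 = -132)
g(h) = 2*h
√(o + g(w(4, 3)*(-3 - 5))) = √(-132 + 2*((-3 - 5)/4)) = √(-132 + 2*((¼)*(-8))) = √(-132 + 2*(-2)) = √(-132 - 4) = √(-136) = 2*I*√34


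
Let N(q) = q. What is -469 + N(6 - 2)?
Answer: -465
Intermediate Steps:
-469 + N(6 - 2) = -469 + (6 - 2) = -469 + 4 = -465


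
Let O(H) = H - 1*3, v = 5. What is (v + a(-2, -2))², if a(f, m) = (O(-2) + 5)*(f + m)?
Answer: 25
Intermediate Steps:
O(H) = -3 + H (O(H) = H - 3 = -3 + H)
a(f, m) = 0 (a(f, m) = ((-3 - 2) + 5)*(f + m) = (-5 + 5)*(f + m) = 0*(f + m) = 0)
(v + a(-2, -2))² = (5 + 0)² = 5² = 25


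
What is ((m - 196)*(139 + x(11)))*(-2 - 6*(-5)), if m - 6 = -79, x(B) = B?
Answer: -1129800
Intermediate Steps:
m = -73 (m = 6 - 79 = -73)
((m - 196)*(139 + x(11)))*(-2 - 6*(-5)) = ((-73 - 196)*(139 + 11))*(-2 - 6*(-5)) = (-269*150)*(-2 + 30) = -40350*28 = -1129800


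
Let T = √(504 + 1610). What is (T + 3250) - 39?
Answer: 3211 + √2114 ≈ 3257.0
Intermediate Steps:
T = √2114 ≈ 45.978
(T + 3250) - 39 = (√2114 + 3250) - 39 = (3250 + √2114) - 39 = 3211 + √2114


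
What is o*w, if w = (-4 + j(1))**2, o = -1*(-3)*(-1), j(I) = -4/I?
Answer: -192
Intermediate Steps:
o = -3 (o = 3*(-1) = -3)
w = 64 (w = (-4 - 4/1)**2 = (-4 - 4*1)**2 = (-4 - 4)**2 = (-8)**2 = 64)
o*w = -3*64 = -192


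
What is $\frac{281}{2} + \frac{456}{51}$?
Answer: $\frac{5081}{34} \approx 149.44$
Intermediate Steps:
$\frac{281}{2} + \frac{456}{51} = 281 \cdot \frac{1}{2} + 456 \cdot \frac{1}{51} = \frac{281}{2} + \frac{152}{17} = \frac{5081}{34}$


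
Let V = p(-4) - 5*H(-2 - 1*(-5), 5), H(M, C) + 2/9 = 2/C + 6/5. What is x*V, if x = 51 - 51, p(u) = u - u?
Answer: 0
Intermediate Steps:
p(u) = 0
H(M, C) = 44/45 + 2/C (H(M, C) = -2/9 + (2/C + 6/5) = -2/9 + (6/5 + 2/C) = 44/45 + 2/C)
x = 0
V = -62/9 (V = 0 - 5*(44/45 + 2/5) = 0 - 5*(44/45 + 2*(⅕)) = 0 - 5*(44/45 + ⅖) = 0 - 5*62/45 = 0 - 62/9 = -62/9 ≈ -6.8889)
x*V = 0*(-62/9) = 0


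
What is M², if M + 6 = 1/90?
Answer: 290521/8100 ≈ 35.867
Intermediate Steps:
M = -539/90 (M = -6 + 1/90 = -539/90 ≈ -5.9889)
M² = (-539/90)² = 290521/8100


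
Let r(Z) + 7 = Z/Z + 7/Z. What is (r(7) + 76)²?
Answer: 5041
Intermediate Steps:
r(Z) = -6 + 7/Z (r(Z) = -7 + (Z/Z + 7/Z) = -7 + (1 + 7/Z) = -6 + 7/Z)
(r(7) + 76)² = ((-6 + 7/7) + 76)² = ((-6 + 7*(⅐)) + 76)² = ((-6 + 1) + 76)² = (-5 + 76)² = 71² = 5041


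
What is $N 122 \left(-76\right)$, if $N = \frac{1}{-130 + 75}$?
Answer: $\frac{9272}{55} \approx 168.58$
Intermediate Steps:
$N = - \frac{1}{55}$ ($N = \frac{1}{-55} = - \frac{1}{55} \approx -0.018182$)
$N 122 \left(-76\right) = \left(- \frac{1}{55}\right) 122 \left(-76\right) = \left(- \frac{122}{55}\right) \left(-76\right) = \frac{9272}{55}$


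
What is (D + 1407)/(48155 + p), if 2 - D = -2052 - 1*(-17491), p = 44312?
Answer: -14030/92467 ≈ -0.15173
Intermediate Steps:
D = -15437 (D = 2 - (-2052 - 1*(-17491)) = 2 - (-2052 + 17491) = 2 - 1*15439 = 2 - 15439 = -15437)
(D + 1407)/(48155 + p) = (-15437 + 1407)/(48155 + 44312) = -14030/92467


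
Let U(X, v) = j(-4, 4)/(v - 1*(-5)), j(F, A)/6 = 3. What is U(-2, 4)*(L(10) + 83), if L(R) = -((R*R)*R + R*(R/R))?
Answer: -1854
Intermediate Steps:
j(F, A) = 18 (j(F, A) = 6*3 = 18)
U(X, v) = 18/(5 + v) (U(X, v) = 18/(v - 1*(-5)) = 18/(v + 5) = 18/(5 + v))
L(R) = -R - R³ (L(R) = -(R²*R + R*1) = -(R³ + R) = -(R + R³) = -R - R³)
U(-2, 4)*(L(10) + 83) = (18/(5 + 4))*((-1*10 - 1*10³) + 83) = (18/9)*((-10 - 1*1000) + 83) = (18*(⅑))*((-10 - 1000) + 83) = 2*(-1010 + 83) = 2*(-927) = -1854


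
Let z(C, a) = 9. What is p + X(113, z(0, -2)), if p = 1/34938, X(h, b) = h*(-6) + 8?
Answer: -23408459/34938 ≈ -670.00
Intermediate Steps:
X(h, b) = 8 - 6*h (X(h, b) = -6*h + 8 = 8 - 6*h)
p = 1/34938 ≈ 2.8622e-5
p + X(113, z(0, -2)) = 1/34938 + (8 - 6*113) = 1/34938 + (8 - 678) = 1/34938 - 670 = -23408459/34938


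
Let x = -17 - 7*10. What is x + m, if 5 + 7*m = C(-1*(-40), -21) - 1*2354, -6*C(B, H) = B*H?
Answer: -404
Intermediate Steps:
C(B, H) = -B*H/6
x = -87 (x = -17 - 70 = -87)
m = -317 (m = -5/7 + (-1/6*(-1*(-40))*(-21) - 1*2354)/7 = -5/7 + (-1/6*40*(-21) - 2354)/7 = -5/7 + (140 - 2354)/7 = -5/7 + (1/7)*(-2214) = -5/7 - 2214/7 = -317)
x + m = -87 - 317 = -404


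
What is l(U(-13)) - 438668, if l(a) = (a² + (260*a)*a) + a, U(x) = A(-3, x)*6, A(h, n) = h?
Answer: -354122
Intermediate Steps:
U(x) = -18 (U(x) = -3*6 = -18)
l(a) = a + 261*a² (l(a) = (a² + 260*a²) + a = 261*a² + a = a + 261*a²)
l(U(-13)) - 438668 = -18*(1 + 261*(-18)) - 438668 = -18*(1 - 4698) - 438668 = -18*(-4697) - 438668 = 84546 - 438668 = -354122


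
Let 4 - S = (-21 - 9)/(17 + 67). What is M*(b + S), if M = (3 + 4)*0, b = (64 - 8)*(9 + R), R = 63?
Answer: 0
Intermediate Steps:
S = 61/14 (S = 4 - (-21 - 9)/(17 + 67) = 4 - (-30)/84 = 4 - 1*(-5/14) = 4 + 5/14 = 61/14 ≈ 4.3571)
b = 4032 (b = (64 - 8)*(9 + 63) = 56*72 = 4032)
M = 0 (M = 7*0 = 0)
M*(b + S) = 0*(4032 + 61/14) = 0*(56509/14) = 0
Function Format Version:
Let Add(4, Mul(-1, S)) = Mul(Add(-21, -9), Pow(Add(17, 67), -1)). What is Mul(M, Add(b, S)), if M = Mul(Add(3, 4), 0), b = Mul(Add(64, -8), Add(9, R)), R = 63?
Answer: 0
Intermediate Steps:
S = Rational(61, 14) (S = Add(4, Mul(-1, Mul(Add(-21, -9), Pow(Add(17, 67), -1)))) = Add(4, Mul(-1, Mul(-30, Pow(84, -1)))) = Add(4, Mul(-1, Mul(-30, Rational(1, 84)))) = Add(4, Mul(-1, Rational(-5, 14))) = Add(4, Rational(5, 14)) = Rational(61, 14) ≈ 4.3571)
b = 4032 (b = Mul(Add(64, -8), Add(9, 63)) = Mul(56, 72) = 4032)
M = 0 (M = Mul(7, 0) = 0)
Mul(M, Add(b, S)) = Mul(0, Add(4032, Rational(61, 14))) = Mul(0, Rational(56509, 14)) = 0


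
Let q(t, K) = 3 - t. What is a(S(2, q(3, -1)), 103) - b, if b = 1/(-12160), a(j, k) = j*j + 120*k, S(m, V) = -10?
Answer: 151513601/12160 ≈ 12460.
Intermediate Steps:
a(j, k) = j² + 120*k
b = -1/12160 ≈ -8.2237e-5
a(S(2, q(3, -1)), 103) - b = ((-10)² + 120*103) - 1*(-1/12160) = (100 + 12360) + 1/12160 = 12460 + 1/12160 = 151513601/12160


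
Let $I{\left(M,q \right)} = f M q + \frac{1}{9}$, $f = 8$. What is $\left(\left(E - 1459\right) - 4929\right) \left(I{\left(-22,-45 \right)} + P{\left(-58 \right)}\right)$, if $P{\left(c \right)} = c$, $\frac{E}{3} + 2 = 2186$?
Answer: $\frac{11604476}{9} \approx 1.2894 \cdot 10^{6}$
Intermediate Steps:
$E = 6552$ ($E = -6 + 3 \cdot 2186 = -6 + 6558 = 6552$)
$I{\left(M,q \right)} = \frac{1}{9} + 8 M q$ ($I{\left(M,q \right)} = 8 M q + \frac{1}{9} = \frac{1}{9} + 8 M q$)
$\left(\left(E - 1459\right) - 4929\right) \left(I{\left(-22,-45 \right)} + P{\left(-58 \right)}\right) = \left(\left(6552 - 1459\right) - 4929\right) \left(\left(\frac{1}{9} + 8 \left(-22\right) \left(-45\right)\right) - 58\right) = \left(\left(6552 - 1459\right) - 4929\right) \left(\left(\frac{1}{9} + 7920\right) - 58\right) = \left(5093 - 4929\right) \left(\frac{71281}{9} - 58\right) = 164 \cdot \frac{70759}{9} = \frac{11604476}{9}$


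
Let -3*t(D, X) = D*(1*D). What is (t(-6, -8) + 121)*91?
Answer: 9919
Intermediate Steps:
t(D, X) = -D**2/3 (t(D, X) = -D*1*D/3 = -D*D/3 = -D**2/3)
(t(-6, -8) + 121)*91 = (-1/3*(-6)**2 + 121)*91 = (-1/3*36 + 121)*91 = (-12 + 121)*91 = 109*91 = 9919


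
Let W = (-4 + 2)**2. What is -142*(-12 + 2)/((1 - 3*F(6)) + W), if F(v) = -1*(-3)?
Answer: -355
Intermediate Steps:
F(v) = 3
W = 4 (W = (-2)**2 = 4)
-142*(-12 + 2)/((1 - 3*F(6)) + W) = -142*(-12 + 2)/((1 - 3*3) + 4) = -(-1420)/((1 - 9) + 4) = -(-1420)/(-8 + 4) = -(-1420)/(-4) = -(-1420)*(-1)/4 = -142*5/2 = -355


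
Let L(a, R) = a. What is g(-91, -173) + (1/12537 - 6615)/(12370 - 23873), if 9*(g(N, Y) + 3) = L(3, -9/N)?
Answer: -301636042/144213111 ≈ -2.0916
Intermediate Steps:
g(N, Y) = -8/3 (g(N, Y) = -3 + (⅑)*3 = -3 + ⅓ = -8/3)
g(-91, -173) + (1/12537 - 6615)/(12370 - 23873) = -8/3 + (1/12537 - 6615)/(12370 - 23873) = -8/3 + (1/12537 - 6615)/(-11503) = -8/3 - 82932254/12537*(-1/11503) = -8/3 + 82932254/144213111 = -301636042/144213111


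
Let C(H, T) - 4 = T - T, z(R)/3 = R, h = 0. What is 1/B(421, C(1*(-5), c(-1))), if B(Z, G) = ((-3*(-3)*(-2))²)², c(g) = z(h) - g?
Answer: 1/104976 ≈ 9.5260e-6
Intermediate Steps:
z(R) = 3*R
c(g) = -g (c(g) = 3*0 - g = 0 - g = -g)
C(H, T) = 4 (C(H, T) = 4 + (T - T) = 4 + 0 = 4)
B(Z, G) = 104976 (B(Z, G) = ((9*(-2))²)² = ((-18)²)² = 324² = 104976)
1/B(421, C(1*(-5), c(-1))) = 1/104976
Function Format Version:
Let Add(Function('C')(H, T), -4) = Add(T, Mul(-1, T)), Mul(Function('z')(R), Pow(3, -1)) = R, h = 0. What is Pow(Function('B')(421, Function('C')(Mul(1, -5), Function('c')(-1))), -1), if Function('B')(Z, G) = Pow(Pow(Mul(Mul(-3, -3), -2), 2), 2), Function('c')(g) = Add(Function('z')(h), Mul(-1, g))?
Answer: Rational(1, 104976) ≈ 9.5260e-6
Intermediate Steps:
Function('z')(R) = Mul(3, R)
Function('c')(g) = Mul(-1, g) (Function('c')(g) = Add(Mul(3, 0), Mul(-1, g)) = Add(0, Mul(-1, g)) = Mul(-1, g))
Function('C')(H, T) = 4 (Function('C')(H, T) = Add(4, Add(T, Mul(-1, T))) = Add(4, 0) = 4)
Function('B')(Z, G) = 104976 (Function('B')(Z, G) = Pow(Pow(Mul(9, -2), 2), 2) = Pow(Pow(-18, 2), 2) = Pow(324, 2) = 104976)
Pow(Function('B')(421, Function('C')(Mul(1, -5), Function('c')(-1))), -1) = Pow(104976, -1) = Rational(1, 104976)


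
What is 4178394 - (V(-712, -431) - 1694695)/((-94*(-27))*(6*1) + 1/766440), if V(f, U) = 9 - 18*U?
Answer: 48768784725472794/11671348321 ≈ 4.1785e+6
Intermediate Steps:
4178394 - (V(-712, -431) - 1694695)/((-94*(-27))*(6*1) + 1/766440) = 4178394 - ((9 - 18*(-431)) - 1694695)/((-94*(-27))*(6*1) + 1/766440) = 4178394 - ((9 + 7758) - 1694695)/(2538*6 + 1/766440) = 4178394 - (7767 - 1694695)/(15228 + 1/766440) = 4178394 - (-1686928)/11671348321/766440 = 4178394 - (-1686928)*766440/11671348321 = 4178394 - 1*(-1292929096320/11671348321) = 4178394 + 1292929096320/11671348321 = 48768784725472794/11671348321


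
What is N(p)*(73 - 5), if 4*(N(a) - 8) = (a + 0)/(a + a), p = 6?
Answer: 1105/2 ≈ 552.50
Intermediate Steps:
N(a) = 65/8 (N(a) = 8 + ((a + 0)/(a + a))/4 = 8 + (a/((2*a)))/4 = 8 + (a*(1/(2*a)))/4 = 8 + (1/4)*(1/2) = 8 + 1/8 = 65/8)
N(p)*(73 - 5) = 65*(73 - 5)/8 = (65/8)*68 = 1105/2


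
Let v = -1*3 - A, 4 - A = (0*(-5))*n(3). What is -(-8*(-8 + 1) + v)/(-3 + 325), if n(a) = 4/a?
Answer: -7/46 ≈ -0.15217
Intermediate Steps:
A = 4 (A = 4 - 0*(-5)*4/3 = 4 - 0*4*(⅓) = 4 - 0*4/3 = 4 - 1*0 = 4 + 0 = 4)
v = -7 (v = -1*3 - 1*4 = -3 - 4 = -7)
-(-8*(-8 + 1) + v)/(-3 + 325) = -(-8*(-8 + 1) - 7)/(-3 + 325) = -(-8*(-7) - 7)/322 = -(56 - 7)/322 = -49/322 = -1*7/46 = -7/46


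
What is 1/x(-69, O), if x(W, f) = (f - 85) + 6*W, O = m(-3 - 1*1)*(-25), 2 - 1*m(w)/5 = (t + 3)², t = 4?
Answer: 1/5376 ≈ 0.00018601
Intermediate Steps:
m(w) = -235 (m(w) = 10 - 5*(4 + 3)² = 10 - 5*7² = 10 - 5*49 = 10 - 245 = -235)
O = 5875 (O = -235*(-25) = 5875)
x(W, f) = -85 + f + 6*W (x(W, f) = (-85 + f) + 6*W = -85 + f + 6*W)
1/x(-69, O) = 1/(-85 + 5875 + 6*(-69)) = 1/(-85 + 5875 - 414) = 1/5376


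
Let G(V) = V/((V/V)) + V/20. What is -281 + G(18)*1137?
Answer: 212083/10 ≈ 21208.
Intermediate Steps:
G(V) = 21*V/20 (G(V) = V/1 + V*(1/20) = V*1 + V/20 = V + V/20 = 21*V/20)
-281 + G(18)*1137 = -281 + ((21/20)*18)*1137 = -281 + (189/10)*1137 = -281 + 214893/10 = 212083/10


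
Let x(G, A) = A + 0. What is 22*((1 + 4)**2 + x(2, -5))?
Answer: 440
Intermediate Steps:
x(G, A) = A
22*((1 + 4)**2 + x(2, -5)) = 22*((1 + 4)**2 - 5) = 22*(5**2 - 5) = 22*(25 - 5) = 22*20 = 440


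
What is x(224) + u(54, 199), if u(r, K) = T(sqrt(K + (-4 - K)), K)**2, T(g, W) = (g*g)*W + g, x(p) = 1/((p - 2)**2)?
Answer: 31226933809/49284 - 3184*I ≈ 6.3361e+5 - 3184.0*I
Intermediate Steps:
x(p) = (-2 + p)**(-2) (x(p) = 1/((-2 + p)**2) = (-2 + p)**(-2))
T(g, W) = g + W*g**2 (T(g, W) = g**2*W + g = W*g**2 + g = g + W*g**2)
u(r, K) = -4*(1 + 2*I*K)**2 (u(r, K) = (sqrt(K + (-4 - K))*(1 + K*sqrt(K + (-4 - K))))**2 = (sqrt(-4)*(1 + K*sqrt(-4)))**2 = ((2*I)*(1 + K*(2*I)))**2 = ((2*I)*(1 + 2*I*K))**2 = (2*I*(1 + 2*I*K))**2 = -4*(1 + 2*I*K)**2)
x(224) + u(54, 199) = (-2 + 224)**(-2) - 4*(1 + 2*I*199)**2 = 222**(-2) - 4*(1 + 398*I)**2 = 1/49284 - 4*(1 + 398*I)**2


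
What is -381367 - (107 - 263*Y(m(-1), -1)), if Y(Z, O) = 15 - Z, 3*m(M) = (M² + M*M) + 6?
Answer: -1134691/3 ≈ -3.7823e+5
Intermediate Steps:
m(M) = 2 + 2*M²/3 (m(M) = ((M² + M*M) + 6)/3 = ((M² + M²) + 6)/3 = (2*M² + 6)/3 = (6 + 2*M²)/3 = 2 + 2*M²/3)
-381367 - (107 - 263*Y(m(-1), -1)) = -381367 - (107 - 263*(15 - (2 + (⅔)*(-1)²))) = -381367 - (107 - 263*(15 - (2 + (⅔)*1))) = -381367 - (107 - 263*(15 - (2 + ⅔))) = -381367 - (107 - 263*(15 - 1*8/3)) = -381367 - (107 - 263*(15 - 8/3)) = -381367 - (107 - 263*37/3) = -381367 - (107 - 9731/3) = -381367 - 1*(-9410/3) = -381367 + 9410/3 = -1134691/3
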